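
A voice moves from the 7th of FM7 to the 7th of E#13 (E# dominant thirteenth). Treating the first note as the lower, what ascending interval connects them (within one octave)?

M7

The 7th of FM7 is E; the 7th of E#13 (E# dominant thirteenth) is D#.
From E to D# is 11 semitones, exactly the major seventh.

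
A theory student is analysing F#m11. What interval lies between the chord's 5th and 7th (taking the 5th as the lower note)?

minor third

Spelling the chord: F#–A–C#–E–G#–B.
The 5th is C# and the 7th is E.
3 letter names make it a third; at 3 semitones (a half step narrower than major) the quality is minor.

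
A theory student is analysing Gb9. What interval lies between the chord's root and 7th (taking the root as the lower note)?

Gb9: Gb, Bb, Db, Fb, Ab.
Root = Gb; 7th = Fb.
From Gb to Fb: 10 semitones over a seventh = minor.

minor 7th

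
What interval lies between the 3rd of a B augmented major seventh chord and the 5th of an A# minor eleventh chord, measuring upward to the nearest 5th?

major second

B augmented major seventh has D# as its 3rd, and A# minor eleventh has E# as its 5th.
From D# to E# is 2 semitones, exactly the major second.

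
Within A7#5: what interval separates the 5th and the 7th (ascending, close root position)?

diminished third

A7#5 (A augmented seventh): A–C#–E#–G.
So we need the interval from E# up to G.
From E# to G: 2 semitones over a third = diminished.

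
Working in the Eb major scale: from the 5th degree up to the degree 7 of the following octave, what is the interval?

major 10th

Spelling the Eb major scale: Eb F G Ab Bb C D.
5th degree = Bb; 7th degree (up an octave) = D.
Counting 10 letters and 16 half steps from Bb gives a major tenth.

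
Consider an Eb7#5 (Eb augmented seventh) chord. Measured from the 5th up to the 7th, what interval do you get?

The chord tones of Ebaug7 are Eb–G–B–Db.
5th = B; 7th = Db.
3 letter names make it a third; at 2 semitones (a whole step narrower than major) the quality is diminished.

diminished third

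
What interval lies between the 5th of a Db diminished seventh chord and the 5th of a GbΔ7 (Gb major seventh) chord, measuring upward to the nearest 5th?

The 5th of Db diminished seventh is Abb; the 5th of GbΔ7 (Gb major seventh) is Db.
4 letter names make it a fourth; at 6 semitones (a half step wider than perfect) the quality is augmented.

augmented fourth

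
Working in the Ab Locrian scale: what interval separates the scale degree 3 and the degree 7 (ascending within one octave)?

perfect fifth

Spelling the Ab Locrian scale: Ab Bbb Cb Db Ebb Fb Gb.
So we need the interval from Cb up to Gb.
From Cb to Gb is 7 semitones, exactly the perfect fifth.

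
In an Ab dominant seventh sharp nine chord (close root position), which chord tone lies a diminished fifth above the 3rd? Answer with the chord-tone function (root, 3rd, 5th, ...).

7th

The chord tones of Ab7#9 are Ab–C–Eb–Gb–B.
The 3rd is C. A diminished fifth above C is Gb.
Gb is the chord's 7th.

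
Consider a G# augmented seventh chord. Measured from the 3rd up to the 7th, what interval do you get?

diminished fifth

G#+7 is spelled G# B# D## F#.
So we need the interval from B# up to F#.
5 letter names make it a fifth; at 6 semitones (a half step narrower than perfect) the quality is diminished.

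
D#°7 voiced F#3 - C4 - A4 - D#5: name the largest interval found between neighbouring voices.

major sixth

Adjacent intervals: F#3→C4 = diminished fifth; C4→A4 = major sixth; A4→D#5 = augmented fourth.
The largest is C4 to A4, a major sixth (9 semitones).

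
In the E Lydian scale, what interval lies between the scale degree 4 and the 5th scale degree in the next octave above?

The scale runs E F# G# A# B C# D#.
So we need the interval from A# up to B.
9 letter names make it a ninth; at 13 semitones (a half step narrower than major) the quality is minor.

minor 9th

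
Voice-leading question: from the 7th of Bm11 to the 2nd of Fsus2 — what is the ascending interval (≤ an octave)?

minor seventh

Bm11 has A as its 7th, and Fsus2 has G as its 2nd.
From A to G: 10 semitones over a seventh = minor.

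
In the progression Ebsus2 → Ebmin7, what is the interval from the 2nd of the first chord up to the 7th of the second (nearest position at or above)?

minor 6th

The 2nd of Ebsus2 is F; the 7th of Ebmin7 is Db.
6 letter names make it a sixth; at 8 semitones (a half step narrower than major) the quality is minor.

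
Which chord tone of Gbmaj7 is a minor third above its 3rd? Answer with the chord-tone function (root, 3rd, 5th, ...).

Gbmaj7 (Gb major seventh): Gb–Bb–Db–F.
The 3rd is Bb. A minor third above Bb is Db.
Db is the chord's 5th.

5th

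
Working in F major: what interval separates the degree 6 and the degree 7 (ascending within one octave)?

F major: F G A B♭ C D E.
That puts D below E.
From D to E is 2 semitones, exactly the major second.

M2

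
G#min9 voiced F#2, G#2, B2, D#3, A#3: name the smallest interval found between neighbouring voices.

Adjacent intervals: F#2→G#2 = major second; G#2→B2 = minor third; B2→D#3 = major third; D#3→A#3 = perfect fifth.
The smallest is F#2 to G#2, a major second (2 semitones).

major 2nd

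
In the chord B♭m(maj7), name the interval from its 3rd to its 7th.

B♭mM7 (B♭ minor-major seventh): B♭–D♭–F–A.
The 3rd is D♭ and the 7th is A.
From D♭ to A: 8 semitones over a fifth = augmented.

augmented fifth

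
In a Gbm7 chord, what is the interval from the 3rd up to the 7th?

perfect fifth

The chord tones of Gb minor seventh are Gb–Bbb–Db–Fb.
So we need the interval from Bbb up to Fb.
From Bbb to Fb is 7 semitones, exactly the perfect fifth.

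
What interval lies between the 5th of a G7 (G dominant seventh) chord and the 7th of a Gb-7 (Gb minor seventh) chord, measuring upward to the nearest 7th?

G7 (G dominant seventh) has D as its 5th, and Gb-7 (Gb minor seventh) has Fb as its 7th.
3 letter names make it a third; at 2 semitones (a whole step narrower than major) the quality is diminished.

d3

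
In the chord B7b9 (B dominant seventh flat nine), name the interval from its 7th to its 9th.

The chord tones of B7b9 are B-D#-F#-A-C.
The 7th is A and the 9th is C.
3 letter names make it a third; at 3 semitones (a half step narrower than major) the quality is minor.

minor 3rd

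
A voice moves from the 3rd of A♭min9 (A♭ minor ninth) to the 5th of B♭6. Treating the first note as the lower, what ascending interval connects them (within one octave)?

augmented 4th

A♭min9 (A♭ minor ninth) has C♭ as its 3rd, and B♭6 has F as its 5th.
4 letter names make it a fourth; at 6 semitones (a half step wider than perfect) the quality is augmented.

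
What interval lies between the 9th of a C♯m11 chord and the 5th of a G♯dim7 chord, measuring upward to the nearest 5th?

C♯m11 has D♯ as its 9th, and G♯dim7 has D as its 5th.
From D♯ to D: 11 semitones over an octave = diminished.

diminished 8th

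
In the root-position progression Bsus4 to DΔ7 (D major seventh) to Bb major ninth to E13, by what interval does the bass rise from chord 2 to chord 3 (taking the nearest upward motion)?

The roots are D and Bb.
D up to Bb is 8 semitones, a half step narrower than a major sixth, so the interval is minor.

minor sixth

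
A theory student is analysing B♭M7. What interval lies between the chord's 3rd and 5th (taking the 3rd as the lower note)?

B♭M7 is spelled B♭-D-F-A.
So we need the interval from D up to F.
D up to F is 3 semitones, a half step narrower than a major third, so the interval is minor.

minor third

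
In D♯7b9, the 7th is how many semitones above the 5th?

D♯7b9 is spelled D♯-F𝄪-A♯-C♯-E.
A♯ to C♯ is a minor third: 3 semitones.

3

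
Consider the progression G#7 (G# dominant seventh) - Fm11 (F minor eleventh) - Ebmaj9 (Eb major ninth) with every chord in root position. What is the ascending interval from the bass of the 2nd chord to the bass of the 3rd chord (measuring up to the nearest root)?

The roots are F and Eb.
7 letter names make it a seventh; at 10 semitones (a half step narrower than major) the quality is minor.

minor seventh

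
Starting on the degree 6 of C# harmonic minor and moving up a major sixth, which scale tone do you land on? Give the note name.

The scale is C# D# E F# G# A B#.
The degree 6 is A; a major sixth above that is F# — scale degree 4.

F#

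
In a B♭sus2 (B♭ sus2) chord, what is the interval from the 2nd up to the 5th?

B♭ sus2: B♭–C–F.
So we need the interval from C up to F.
Counting 4 letters and 5 half steps from C gives a perfect fourth.

perfect fourth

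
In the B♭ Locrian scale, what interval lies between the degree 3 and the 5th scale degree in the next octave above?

The scale runs B♭ C♭ D♭ E♭ F♭ G♭ A♭.
Degree 3 = D♭; 5th degree (up an octave) = F♭.
From D♭ to F♭: 15 semitones over a tenth = minor.

minor tenth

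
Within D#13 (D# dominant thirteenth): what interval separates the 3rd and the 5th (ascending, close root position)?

D#13 (D# dominant thirteenth) is spelled D# F## A# C# E# B#.
So we need the interval from F## up to A#.
F## up to A# is 3 semitones, a half step narrower than a major third, so the interval is minor.

m3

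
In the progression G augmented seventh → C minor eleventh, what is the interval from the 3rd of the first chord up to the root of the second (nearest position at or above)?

The 3rd of G augmented seventh is B; the root of C minor eleventh is C.
2 letter names make it a second; at 1 semitone (a half step narrower than major) the quality is minor.

minor 2nd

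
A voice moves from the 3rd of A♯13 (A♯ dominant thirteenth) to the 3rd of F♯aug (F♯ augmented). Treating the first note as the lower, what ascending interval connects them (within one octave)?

The 3rd of A♯13 (A♯ dominant thirteenth) is C𝄪; the 3rd of F♯aug (F♯ augmented) is A♯.
From C𝄪 to A♯: 8 semitones over a sixth = minor.

minor 6th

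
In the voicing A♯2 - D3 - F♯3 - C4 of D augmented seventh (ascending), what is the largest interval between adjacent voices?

diminished fifth

Adjacent intervals: A♯2→D3 = diminished fourth; D3→F♯3 = major third; F♯3→C4 = diminished fifth.
The largest is F♯3 to C4, a diminished fifth (6 semitones).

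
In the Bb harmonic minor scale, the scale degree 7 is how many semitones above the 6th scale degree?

3

The scale is Bb C Db Eb F Gb A.
Gb up to A is an augmented second — 3 semitones.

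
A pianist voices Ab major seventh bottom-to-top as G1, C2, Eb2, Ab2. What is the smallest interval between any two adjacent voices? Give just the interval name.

minor 3rd

Adjacent intervals: G1→C2 = perfect fourth; C2→Eb2 = minor third; Eb2→Ab2 = perfect fourth.
The smallest is C2 to Eb2, a minor third (3 semitones).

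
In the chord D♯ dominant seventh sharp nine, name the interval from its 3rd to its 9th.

major 7th

D♯7#9: D♯, F𝄪, A♯, C♯, E𝄪.
3rd = F𝄪; 9th = E𝄪.
F𝄪 up to E𝄪 spans 7 letter names and 11 semitones — a major seventh.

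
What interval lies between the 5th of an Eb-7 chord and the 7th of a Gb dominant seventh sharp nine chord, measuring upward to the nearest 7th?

Eb-7 has Bb as its 5th, and Gb dominant seventh sharp nine has Fb as its 7th.
From Bb to Fb: 6 semitones over a fifth = diminished.

diminished fifth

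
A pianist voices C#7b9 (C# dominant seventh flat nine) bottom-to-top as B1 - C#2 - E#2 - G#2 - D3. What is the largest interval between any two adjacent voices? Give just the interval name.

Adjacent intervals: B1→C#2 = major second; C#2→E#2 = major third; E#2→G#2 = minor third; G#2→D3 = diminished fifth.
The largest is G#2 to D3, a diminished fifth (6 semitones).

diminished fifth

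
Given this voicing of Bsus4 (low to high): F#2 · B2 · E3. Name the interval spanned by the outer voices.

The outer voices are F#2 and E3.
F# up to E is 10 semitones, a half step narrower than a major seventh, so the interval is minor.

m7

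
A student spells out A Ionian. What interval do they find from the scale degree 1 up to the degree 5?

A major: A B C# D E F# G#.
The scale degree 1 is A and the 5th scale degree is E.
From A to E is 7 semitones, exactly the perfect fifth.

perfect fifth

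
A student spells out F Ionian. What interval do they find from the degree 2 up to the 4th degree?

minor 3rd

F major: F G A Bb C D E.
So we need the interval from G up to Bb.
G up to Bb is 3 semitones, a half step narrower than a major third, so the interval is minor.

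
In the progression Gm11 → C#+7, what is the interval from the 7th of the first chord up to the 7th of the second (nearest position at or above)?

The 7th of Gm11 is F; the 7th of C#+7 is B.
4 letter names make it a fourth; at 6 semitones (a half step wider than perfect) the quality is augmented.

augmented fourth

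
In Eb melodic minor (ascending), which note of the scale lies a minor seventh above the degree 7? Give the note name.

C

The scale is Eb F Gb Ab Bb C D.
The degree 7 is D; a minor seventh above that is C — scale degree 6.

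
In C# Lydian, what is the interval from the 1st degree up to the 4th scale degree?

Spelling C# Lydian: C# D# E# F## G# A# B#.
1st degree = C#; 4th degree = F##.
From C# to F##: 6 semitones over a fourth = augmented.

A4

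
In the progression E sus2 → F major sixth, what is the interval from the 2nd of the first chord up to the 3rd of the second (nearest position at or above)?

minor third

E sus2 has F♯ as its 2nd, and F major sixth has A as its 3rd.
F♯ up to A is 3 semitones, a half step narrower than a major third, so the interval is minor.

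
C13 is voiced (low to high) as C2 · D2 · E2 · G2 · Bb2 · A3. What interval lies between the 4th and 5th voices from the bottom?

minor 3rd

Those voices are G2 and Bb2.
3 letter names make it a third; at 3 semitones (a half step narrower than major) the quality is minor.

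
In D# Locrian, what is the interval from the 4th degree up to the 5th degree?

minor second

Spelling D# Locrian: D# E F# G# A B C#.
4th degree = G#; degree 5 = A.
From G# to A: 1 semitone over a second = minor.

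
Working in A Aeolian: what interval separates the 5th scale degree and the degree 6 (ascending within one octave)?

A natural minor: A B C D E F G.
So we need the interval from E up to F.
E up to F is 1 semitone, a half step narrower than a major second, so the interval is minor.

minor second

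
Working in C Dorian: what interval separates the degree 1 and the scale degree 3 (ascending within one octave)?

Spelling C Dorian: C D Eb F G A Bb.
Degree 1 = C; 3rd scale degree = Eb.
From C to Eb: 3 semitones over a third = minor.

minor 3rd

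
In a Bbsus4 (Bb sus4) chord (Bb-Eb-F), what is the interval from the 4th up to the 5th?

4th = Eb; 5th = F.
From Eb to F is 2 semitones, exactly the major second.

major 2nd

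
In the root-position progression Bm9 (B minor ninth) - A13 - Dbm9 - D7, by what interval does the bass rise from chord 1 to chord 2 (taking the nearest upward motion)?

The roots are B and A.
B up to A is 10 semitones, a half step narrower than a major seventh, so the interval is minor.

minor 7th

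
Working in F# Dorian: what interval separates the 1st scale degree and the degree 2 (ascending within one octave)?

major second

F# dorian: F# G# A B C# D# E.
That puts F# below G#.
From F# to G# is 2 semitones, exactly the major second.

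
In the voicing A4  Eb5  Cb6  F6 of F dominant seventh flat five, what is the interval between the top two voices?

A4

Those voices are Cb6 and F6.
4 letter names make it a fourth; at 6 semitones (a half step wider than perfect) the quality is augmented.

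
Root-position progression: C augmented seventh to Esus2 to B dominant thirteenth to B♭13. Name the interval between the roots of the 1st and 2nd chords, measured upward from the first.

The roots are C and E.
C up to E spans 3 letter names and 4 semitones — a major third.

major third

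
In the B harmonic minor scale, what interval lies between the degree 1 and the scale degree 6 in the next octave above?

The scale runs B C♯ D E F♯ G A♯.
The degree 1 is B and the 6th scale degree (up an octave) is G.
From B to G: 20 semitones over a thirteenth = minor.

minor 13th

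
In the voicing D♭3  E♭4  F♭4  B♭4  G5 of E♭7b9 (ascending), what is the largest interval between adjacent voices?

M9

Adjacent intervals: D♭3→E♭4 = major ninth; E♭4→F♭4 = minor second; F♭4→B♭4 = augmented fourth; B♭4→G5 = major sixth.
The largest is D♭3 to E♭4, a major ninth (14 semitones).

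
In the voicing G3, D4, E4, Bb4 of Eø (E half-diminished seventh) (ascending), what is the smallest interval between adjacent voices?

Adjacent intervals: G3→D4 = perfect fifth; D4→E4 = major second; E4→Bb4 = diminished fifth.
The smallest is D4 to E4, a major second (2 semitones).

major 2nd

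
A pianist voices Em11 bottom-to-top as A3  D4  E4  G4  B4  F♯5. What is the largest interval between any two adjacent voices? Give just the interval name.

perfect fifth

Adjacent intervals: A3→D4 = perfect fourth; D4→E4 = major second; E4→G4 = minor third; G4→B4 = major third; B4→F♯5 = perfect fifth.
The largest is B4 to F♯5, a perfect fifth (7 semitones).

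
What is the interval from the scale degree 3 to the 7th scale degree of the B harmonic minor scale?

The scale runs B C# D E F# G A#.
The scale degree 3 is D and the 7th scale degree is A#.
D up to A# is 8 semitones, a half step wider than a perfect fifth, so the interval is augmented.

A5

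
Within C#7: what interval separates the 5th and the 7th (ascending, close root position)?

minor third

C# dominant seventh is spelled C#–E#–G#–B.
That puts G# below B.
From G# to B: 3 semitones over a third = minor.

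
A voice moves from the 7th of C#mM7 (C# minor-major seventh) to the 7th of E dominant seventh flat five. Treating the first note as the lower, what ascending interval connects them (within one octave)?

d3

The 7th of C#mM7 (C# minor-major seventh) is B#; the 7th of E dominant seventh flat five is D.
From B# to D: 2 semitones over a third = diminished.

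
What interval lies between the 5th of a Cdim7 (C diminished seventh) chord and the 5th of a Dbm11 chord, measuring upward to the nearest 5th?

major second

The 5th of Cdim7 (C diminished seventh) is Gb; the 5th of Dbm11 is Ab.
From Gb to Ab is 2 semitones, exactly the major second.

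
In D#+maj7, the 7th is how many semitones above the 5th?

The chord tones of D# augmented major seventh are D#–F##–A##–C##.
A## to C## is a minor third: 3 semitones.

3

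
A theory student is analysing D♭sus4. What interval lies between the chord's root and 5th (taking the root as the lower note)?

Spelling the chord: D♭-G♭-A♭.
That puts D♭ below A♭.
D♭ up to A♭ spans 5 letter names and 7 semitones — a perfect fifth.

perfect fifth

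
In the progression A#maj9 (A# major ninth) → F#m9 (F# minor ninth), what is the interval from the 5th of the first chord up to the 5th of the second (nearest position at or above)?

minor sixth

The 5th of A#maj9 (A# major ninth) is E#; the 5th of F#m9 (F# minor ninth) is C#.
From E# to C#: 8 semitones over a sixth = minor.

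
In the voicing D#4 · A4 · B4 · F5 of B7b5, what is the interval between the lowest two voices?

Those voices are D#4 and A4.
5 letter names make it a fifth; at 6 semitones (a half step narrower than perfect) the quality is diminished.

diminished 5th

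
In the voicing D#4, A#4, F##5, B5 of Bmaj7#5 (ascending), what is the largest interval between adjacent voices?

M6

Adjacent intervals: D#4→A#4 = perfect fifth; A#4→F##5 = major sixth; F##5→B5 = diminished fourth.
The largest is A#4 to F##5, a major sixth (9 semitones).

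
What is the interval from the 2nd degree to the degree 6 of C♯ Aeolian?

diminished fifth

Spelling C♯ Aeolian: C♯ D♯ E F♯ G♯ A B.
That puts D♯ below A.
D♯ up to A is 6 semitones, a half step narrower than a perfect fifth, so the interval is diminished.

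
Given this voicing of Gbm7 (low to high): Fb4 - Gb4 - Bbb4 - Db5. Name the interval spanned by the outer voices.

major 6th

The outer voices are Fb4 and Db5.
From Fb to Db is 9 semitones, exactly the major sixth.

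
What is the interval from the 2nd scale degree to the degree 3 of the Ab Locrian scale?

major 2nd

The scale runs Ab Bbb Cb Db Ebb Fb Gb.
That puts Bbb below Cb.
From Bbb to Cb is 2 semitones, exactly the major second.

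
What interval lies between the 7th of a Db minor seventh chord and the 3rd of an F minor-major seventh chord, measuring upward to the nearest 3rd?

The 7th of Db minor seventh is Cb; the 3rd of F minor-major seventh is Ab.
Counting 6 letters and 9 half steps from Cb gives a major sixth.

major 6th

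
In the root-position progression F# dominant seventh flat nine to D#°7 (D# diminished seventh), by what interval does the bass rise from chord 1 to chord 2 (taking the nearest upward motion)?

The roots are F# and D#.
F# up to D# spans 6 letter names and 9 semitones — a major sixth.

M6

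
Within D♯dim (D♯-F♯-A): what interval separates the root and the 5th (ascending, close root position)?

Root = D♯; 5th = A.
D♯ up to A is 6 semitones, a half step narrower than a perfect fifth, so the interval is diminished.

diminished fifth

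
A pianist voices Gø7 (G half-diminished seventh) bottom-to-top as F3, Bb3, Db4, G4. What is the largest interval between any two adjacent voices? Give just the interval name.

augmented 4th

Adjacent intervals: F3→Bb3 = perfect fourth; Bb3→Db4 = minor third; Db4→G4 = augmented fourth.
The largest is Db4 to G4, an augmented fourth (6 semitones).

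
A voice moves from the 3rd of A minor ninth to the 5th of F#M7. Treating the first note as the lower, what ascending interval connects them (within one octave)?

The 3rd of A minor ninth is C; the 5th of F#M7 is C#.
1 letter names make it a unison; at 1 semitone (a half step wider than perfect) the quality is augmented.

augmented unison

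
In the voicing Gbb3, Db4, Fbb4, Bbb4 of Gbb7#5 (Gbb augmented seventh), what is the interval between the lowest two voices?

augmented fifth

Those voices are Gbb3 and Db4.
5 letter names make it a fifth; at 8 semitones (a half step wider than perfect) the quality is augmented.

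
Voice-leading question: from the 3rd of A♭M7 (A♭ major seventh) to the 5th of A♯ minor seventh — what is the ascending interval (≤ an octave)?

The 3rd of A♭M7 (A♭ major seventh) is C; the 5th of A♯ minor seventh is E♯.
From C to E♯: 5 semitones over a third = augmented.

augmented 3rd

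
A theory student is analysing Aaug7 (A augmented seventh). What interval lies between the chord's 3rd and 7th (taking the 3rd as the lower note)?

A+7 (A augmented seventh): A–C♯–E♯–G.
3rd = C♯; 7th = G.
5 letter names make it a fifth; at 6 semitones (a half step narrower than perfect) the quality is diminished.
This 3–7 tritone is the characteristic tension at the heart of the dominant sound.

d5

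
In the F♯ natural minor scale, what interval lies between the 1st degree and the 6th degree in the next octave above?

F♯ natural minor: F♯ G♯ A B C♯ D E.
That puts F♯ below D.
From F♯ to D: 20 semitones over a thirteenth = minor.

minor 13th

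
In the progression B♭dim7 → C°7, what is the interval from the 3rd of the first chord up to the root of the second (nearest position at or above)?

major 7th

The 3rd of B♭dim7 is D♭; the root of C°7 is C.
From D♭ to C is 11 semitones, exactly the major seventh.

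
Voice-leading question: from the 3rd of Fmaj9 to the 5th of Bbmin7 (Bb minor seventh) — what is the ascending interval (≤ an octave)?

minor 6th

Fmaj9 has A as its 3rd, and Bbmin7 (Bb minor seventh) has F as its 5th.
From A to F: 8 semitones over a sixth = minor.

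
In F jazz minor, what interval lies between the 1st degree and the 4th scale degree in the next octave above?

perfect eleventh

Spelling F jazz minor: F G Ab Bb C D E.
1st degree = F; 4th scale degree (up an octave) = Bb.
From F to Bb is 17 semitones, exactly the perfect eleventh.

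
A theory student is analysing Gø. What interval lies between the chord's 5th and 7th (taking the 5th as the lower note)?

major third

Spelling the chord: G–Bb–Db–F.
The 5th is Db and the 7th is F.
Counting 3 letters and 4 half steps from Db gives a major third.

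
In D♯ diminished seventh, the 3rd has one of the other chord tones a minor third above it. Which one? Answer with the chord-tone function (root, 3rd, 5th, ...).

5th

The chord tones of D♯ diminished seventh are D♯-F♯-A-C.
The 3rd is F♯. A minor third above F♯ is A.
A is the chord's 5th.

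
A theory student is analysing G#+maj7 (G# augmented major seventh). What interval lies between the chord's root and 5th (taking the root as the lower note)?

A5

The chord tones of G# augmented major seventh are G# B# D## F##.
Root = G#; 5th = D##.
From G# to D##: 8 semitones over a fifth = augmented.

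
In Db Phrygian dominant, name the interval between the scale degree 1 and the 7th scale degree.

minor seventh

The scale runs Db Ebb F Gb Ab Bbb Cb.
Scale degree 1 = Db; degree 7 = Cb.
7 letter names make it a seventh; at 10 semitones (a half step narrower than major) the quality is minor.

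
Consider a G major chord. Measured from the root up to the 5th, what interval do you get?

The chord tones of Gmaj (G major) are G, B, D.
Root = G; 5th = D.
From G to D is 7 semitones, exactly the perfect fifth.

perfect 5th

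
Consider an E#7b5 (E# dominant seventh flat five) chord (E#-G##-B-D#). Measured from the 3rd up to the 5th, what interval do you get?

The 3rd is G## and the 5th is B.
G## up to B is 2 semitones, a whole step narrower than a major third, so the interval is diminished.

diminished third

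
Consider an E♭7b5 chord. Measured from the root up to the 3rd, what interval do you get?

E♭7b5 is spelled E♭–G–B𝄫–D♭.
That puts E♭ below G.
From E♭ to G is 4 semitones, exactly the major third.

major third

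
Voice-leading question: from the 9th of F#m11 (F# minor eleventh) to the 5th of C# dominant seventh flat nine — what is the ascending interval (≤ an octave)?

perfect unison

F#m11 (F# minor eleventh) has G# as its 9th, and C# dominant seventh flat nine has G# as its 5th.
G# up to G# spans 1 letter names and 0 semitones — a perfect unison.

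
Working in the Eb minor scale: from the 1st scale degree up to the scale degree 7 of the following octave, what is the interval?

minor fourteenth

The scale runs Eb F Gb Ab Bb Cb Db.
1st scale degree = Eb; degree 7 (up an octave) = Db.
Eb up to Db is 22 semitones, a half step narrower than a major fourteenth, so the interval is minor.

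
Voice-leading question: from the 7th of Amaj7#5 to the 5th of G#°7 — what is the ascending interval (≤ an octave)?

Amaj7#5 has G# as its 7th, and G#°7 has D as its 5th.
G# up to D is 6 semitones, a half step narrower than a perfect fifth, so the interval is diminished.

diminished 5th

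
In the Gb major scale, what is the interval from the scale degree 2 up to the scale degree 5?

perfect 4th

Gb major: Gb Ab Bb Cb Db Eb F.
Scale degree 2 = Ab; degree 5 = Db.
Counting 4 letters and 5 half steps from Ab gives a perfect fourth.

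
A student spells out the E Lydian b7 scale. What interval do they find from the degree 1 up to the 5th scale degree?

perfect 5th

The scale runs E F♯ G♯ A♯ B C♯ D.
The degree 1 is E and the scale degree 5 is B.
E up to B spans 5 letter names and 7 semitones — a perfect fifth.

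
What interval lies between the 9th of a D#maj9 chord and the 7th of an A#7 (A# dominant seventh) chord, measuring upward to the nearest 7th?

minor 3rd

The 9th of D#maj9 is E#; the 7th of A#7 (A# dominant seventh) is G#.
From E# to G#: 3 semitones over a third = minor.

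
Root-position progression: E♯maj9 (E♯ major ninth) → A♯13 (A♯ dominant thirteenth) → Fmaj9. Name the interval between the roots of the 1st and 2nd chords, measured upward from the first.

The roots are E♯ and A♯.
Counting 4 letters and 5 half steps from E♯ gives a perfect fourth.

P4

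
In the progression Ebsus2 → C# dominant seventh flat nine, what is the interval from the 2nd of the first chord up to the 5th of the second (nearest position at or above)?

Ebsus2 has F as its 2nd, and C# dominant seventh flat nine has G# as its 5th.
2 letter names make it a second; at 3 semitones (a half step wider than major) the quality is augmented.

augmented second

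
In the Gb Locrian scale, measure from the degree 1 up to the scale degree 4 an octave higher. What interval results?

perfect eleventh

The scale runs Gb Abb Bbb Cb Dbb Ebb Fb.
The degree 1 is Gb and the 4th scale degree (up an octave) is Cb.
Counting 11 letters and 17 half steps from Gb gives a perfect eleventh.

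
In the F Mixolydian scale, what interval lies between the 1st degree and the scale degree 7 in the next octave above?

m14

The scale runs F G A Bb C D Eb.
1st degree = F; 7th scale degree (up an octave) = Eb.
F up to Eb is 22 semitones, a half step narrower than a major fourteenth, so the interval is minor.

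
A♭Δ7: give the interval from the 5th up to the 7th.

The chord tones of A♭Δ7 are A♭–C–E♭–G.
The 5th is E♭ and the 7th is G.
From E♭ to G is 4 semitones, exactly the major third.

major third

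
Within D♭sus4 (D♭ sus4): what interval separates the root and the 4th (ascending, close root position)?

Spelling the chord: D♭-G♭-A♭.
The root is D♭ and the 4th is G♭.
Counting 4 letters and 5 half steps from D♭ gives a perfect fourth.

perfect fourth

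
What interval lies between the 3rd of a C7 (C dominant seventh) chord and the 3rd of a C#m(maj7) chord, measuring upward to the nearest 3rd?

C7 (C dominant seventh) has E as its 3rd, and C#m(maj7) has E as its 3rd.
E up to E spans 1 letter names and 0 semitones — a perfect unison.

perfect unison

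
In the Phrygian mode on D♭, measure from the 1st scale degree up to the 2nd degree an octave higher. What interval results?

D♭ phrygian: D♭ E𝄫 F♭ G♭ A♭ B𝄫 C♭.
That puts D♭ below E𝄫.
D♭ up to E𝄫 is 13 semitones, a half step narrower than a major ninth, so the interval is minor.

m9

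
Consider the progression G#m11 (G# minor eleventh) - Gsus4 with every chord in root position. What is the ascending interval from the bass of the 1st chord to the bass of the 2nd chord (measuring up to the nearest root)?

The roots are G# and G.
8 letter names make it an octave; at 11 semitones (a half step narrower than perfect) the quality is diminished.

d8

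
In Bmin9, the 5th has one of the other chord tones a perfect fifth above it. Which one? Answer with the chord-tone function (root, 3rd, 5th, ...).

9th

Bm9 is spelled B–D–F#–A–C#.
The 5th is F#. A perfect fifth above F# is C#.
C# is the chord's 9th.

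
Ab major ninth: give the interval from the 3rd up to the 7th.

perfect fifth

The chord tones of Ab major ninth are Ab-C-Eb-G-Bb.
The 3rd is C and the 7th is G.
From C to G is 7 semitones, exactly the perfect fifth.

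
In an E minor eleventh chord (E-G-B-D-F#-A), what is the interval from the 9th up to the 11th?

minor 3rd

The 9th is F# and the 11th is A.
F# up to A is 3 semitones, a half step narrower than a major third, so the interval is minor.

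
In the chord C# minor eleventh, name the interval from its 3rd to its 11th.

Spelling the chord: C#-E-G#-B-D#-F#.
The 3rd is E and the 11th is F#.
Counting 9 letters and 14 half steps from E gives a major ninth.

major 9th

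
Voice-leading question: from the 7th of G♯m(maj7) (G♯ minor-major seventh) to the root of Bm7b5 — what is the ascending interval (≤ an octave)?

diminished 4th

The 7th of G♯m(maj7) (G♯ minor-major seventh) is F𝄪; the root of Bm7b5 is B.
F𝄪 up to B is 4 semitones, a half step narrower than a perfect fourth, so the interval is diminished.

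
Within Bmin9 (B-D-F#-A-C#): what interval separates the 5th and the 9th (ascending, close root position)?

perfect 5th

The 5th is F# and the 9th is C#.
Counting 5 letters and 7 half steps from F# gives a perfect fifth.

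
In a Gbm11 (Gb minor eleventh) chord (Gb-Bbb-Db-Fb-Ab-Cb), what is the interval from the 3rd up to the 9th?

major seventh

The 3rd is Bbb and the 9th is Ab.
Bbb up to Ab spans 7 letter names and 11 semitones — a major seventh.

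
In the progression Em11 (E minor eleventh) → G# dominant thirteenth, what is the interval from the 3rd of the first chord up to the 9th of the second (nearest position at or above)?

Em11 (E minor eleventh) has G as its 3rd, and G# dominant thirteenth has A# as its 9th.
G up to A# is 3 semitones, a half step wider than a major second, so the interval is augmented.

augmented 2nd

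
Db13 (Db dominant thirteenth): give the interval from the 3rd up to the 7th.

The chord tones of Db13 are Db F Ab Cb Eb Bb.
So we need the interval from F up to Cb.
5 letter names make it a fifth; at 6 semitones (a half step narrower than perfect) the quality is diminished.

diminished fifth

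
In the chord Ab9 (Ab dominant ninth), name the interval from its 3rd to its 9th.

Spelling the chord: Ab C Eb Gb Bb.
So we need the interval from C up to Bb.
C up to Bb is 10 semitones, a half step narrower than a major seventh, so the interval is minor.

minor seventh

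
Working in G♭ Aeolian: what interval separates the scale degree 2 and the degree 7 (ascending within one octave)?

G♭ natural minor: G♭ A♭ B𝄫 C♭ D♭ E𝄫 F♭.
So we need the interval from A♭ up to F♭.
From A♭ to F♭: 8 semitones over a sixth = minor.

minor 6th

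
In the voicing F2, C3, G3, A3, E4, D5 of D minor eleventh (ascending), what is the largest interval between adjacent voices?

Adjacent intervals: F2→C3 = perfect fifth; C3→G3 = perfect fifth; G3→A3 = major second; A3→E4 = perfect fifth; E4→D5 = minor seventh.
The largest is E4 to D5, a minor seventh (10 semitones).

m7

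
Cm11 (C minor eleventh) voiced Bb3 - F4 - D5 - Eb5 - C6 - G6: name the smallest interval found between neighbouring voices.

minor second

Adjacent intervals: Bb3→F4 = perfect fifth; F4→D5 = major sixth; D5→Eb5 = minor second; Eb5→C6 = major sixth; C6→G6 = perfect fifth.
The smallest is D5 to Eb5, a minor second (1 semitone).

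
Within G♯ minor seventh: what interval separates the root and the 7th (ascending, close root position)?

minor seventh

The chord tones of G♯min7 are G♯, B, D♯, F♯.
That puts G♯ below F♯.
From G♯ to F♯: 10 semitones over a seventh = minor.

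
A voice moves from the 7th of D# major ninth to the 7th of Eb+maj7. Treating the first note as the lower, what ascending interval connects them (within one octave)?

diminished 2nd

D# major ninth has C## as its 7th, and Eb+maj7 has D as its 7th.
From C## to D: 0 semitones over a second = diminished.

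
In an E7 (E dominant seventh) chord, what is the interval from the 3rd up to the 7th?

The chord tones of E7 are E G♯ B D.
The 3rd is G♯ and the 7th is D.
5 letter names make it a fifth; at 6 semitones (a half step narrower than perfect) the quality is diminished.

d5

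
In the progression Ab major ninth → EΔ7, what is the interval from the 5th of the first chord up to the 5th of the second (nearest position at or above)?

Ab major ninth has Eb as its 5th, and EΔ7 has B as its 5th.
From Eb to B: 8 semitones over a fifth = augmented.

augmented fifth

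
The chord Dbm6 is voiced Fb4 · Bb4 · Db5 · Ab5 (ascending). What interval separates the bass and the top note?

The outer voices are Fb4 and Ab5.
Counting 10 letters and 16 half steps from Fb gives a major tenth.

M10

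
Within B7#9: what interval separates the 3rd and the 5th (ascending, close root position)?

m3

The chord tones of B7#9 (B dominant seventh sharp nine) are B, D#, F#, A, C##.
That puts D# below F#.
D# up to F# is 3 semitones, a half step narrower than a major third, so the interval is minor.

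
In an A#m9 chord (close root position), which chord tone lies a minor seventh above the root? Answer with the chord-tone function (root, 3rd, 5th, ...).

Spelling the chord: A# C# E# G# B#.
The root is A#. A minor seventh above A# is G#.
G# is the chord's 7th.

7th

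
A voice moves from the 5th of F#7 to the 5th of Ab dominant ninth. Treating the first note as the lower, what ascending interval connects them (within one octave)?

F#7 has C# as its 5th, and Ab dominant ninth has Eb as its 5th.
C# up to Eb is 2 semitones, a whole step narrower than a major third, so the interval is diminished.

diminished third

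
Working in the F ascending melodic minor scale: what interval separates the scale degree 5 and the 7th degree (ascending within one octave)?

The scale runs F G A♭ B♭ C D E.
Scale degree 5 = C; 7th degree = E.
From C to E is 4 semitones, exactly the major third.

major 3rd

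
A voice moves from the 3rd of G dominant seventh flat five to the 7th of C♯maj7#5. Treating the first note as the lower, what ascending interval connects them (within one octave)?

The 3rd of G dominant seventh flat five is B; the 7th of C♯maj7#5 is B♯.
1 letter names make it a unison; at 1 semitone (a half step wider than perfect) the quality is augmented.

augmented unison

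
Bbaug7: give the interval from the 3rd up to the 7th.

diminished 5th

Bb+7 is spelled Bb D F# Ab.
That puts D below Ab.
5 letter names make it a fifth; at 6 semitones (a half step narrower than perfect) the quality is diminished.
This 3–7 tritone is the characteristic tension at the heart of the dominant sound.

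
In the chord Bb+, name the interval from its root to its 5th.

Bb+: Bb–D–F#.
The root is Bb and the 5th is F#.
Bb up to F# is 8 semitones, a half step wider than a perfect fifth, so the interval is augmented.

augmented fifth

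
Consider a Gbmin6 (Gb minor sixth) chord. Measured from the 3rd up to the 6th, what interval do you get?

augmented fourth

The chord tones of Gbmin6 are Gb Bbb Db Eb.
The 3rd is Bbb and the 6th is Eb.
4 letter names make it a fourth; at 6 semitones (a half step wider than perfect) the quality is augmented.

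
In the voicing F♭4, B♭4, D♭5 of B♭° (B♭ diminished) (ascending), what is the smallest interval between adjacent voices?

Adjacent intervals: F♭4→B♭4 = augmented fourth; B♭4→D♭5 = minor third.
The smallest is B♭4 to D♭5, a minor third (3 semitones).

minor third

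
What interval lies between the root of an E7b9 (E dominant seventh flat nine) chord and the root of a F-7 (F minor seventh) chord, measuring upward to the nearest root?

The root of E7b9 (E dominant seventh flat nine) is E; the root of F-7 (F minor seventh) is F.
From E to F: 1 semitone over a second = minor.

minor second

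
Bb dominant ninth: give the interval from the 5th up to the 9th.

perfect fifth

Bb9: Bb-D-F-Ab-C.
5th = F; 9th = C.
From F to C is 7 semitones, exactly the perfect fifth.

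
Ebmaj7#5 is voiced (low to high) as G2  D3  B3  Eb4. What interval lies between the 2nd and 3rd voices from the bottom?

Those voices are D3 and B3.
Counting 6 letters and 9 half steps from D gives a major sixth.

major sixth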